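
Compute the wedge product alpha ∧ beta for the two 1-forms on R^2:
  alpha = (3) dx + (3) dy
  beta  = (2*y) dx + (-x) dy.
alpha ∧ beta = (-3*x - 6*y) dx ∧ dy

Distribute the wedge, using dx_i ∧ dx_j = -dx_j ∧ dx_i and dx_i ∧ dx_i = 0. For each pair (i, j) with i < j, the coefficient of dx_i ∧ dx_j in alpha ∧ beta is (alpha_i * beta_j - alpha_j * beta_i). Collecting: alpha ∧ beta = (-3*x - 6*y) dx ∧ dy.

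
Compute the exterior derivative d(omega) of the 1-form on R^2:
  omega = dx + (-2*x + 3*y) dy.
d(omega) = (-2) dx ∧ dy

For a 1-form omega = sum_i f_i dx_i, the exterior derivative is
  d(omega) = sum_{i < j} (∂f_j/∂x_i - ∂f_i/∂x_j) dx_i ∧ dx_j.
  coefficient of dx ∧ dy: ∂f_2/∂x - ∂f_1/∂y = ∂(-2*x + 3*y)/∂x - ∂(1)/∂y = -2
Assembling: d(omega) = (-2) dx ∧ dy.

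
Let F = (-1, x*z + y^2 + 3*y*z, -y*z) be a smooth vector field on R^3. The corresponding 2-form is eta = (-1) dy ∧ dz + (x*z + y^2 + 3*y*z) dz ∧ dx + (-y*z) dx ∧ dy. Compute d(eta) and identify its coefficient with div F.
d(eta) = (y + 3*z) dx ∧ dy ∧ dz; div F = y + 3*z

For a 2-form in R^3 of the form above, applying d gives a 3-form with coefficient ∂P/∂x + ∂Q/∂y + ∂R/∂z:
  ∂P/∂x = 0
  ∂Q/∂y = 2*y + 3*z
  ∂R/∂z = -y
Sum = y + 3*z, which is exactly div F.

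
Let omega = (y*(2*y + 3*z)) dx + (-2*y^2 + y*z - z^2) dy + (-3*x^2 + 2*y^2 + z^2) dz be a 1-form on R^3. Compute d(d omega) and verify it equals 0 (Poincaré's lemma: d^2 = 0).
d(d omega) = 0

Step 1: d omega = sum_{i<j} (∂f_j/∂x_i - ∂f_i/∂x_j) dx_i ∧ dx_j:
  coeff of dx ∧ dy: -4*y - 3*z
  coeff of dx ∧ dz: -6*x - 3*y
  coeff of dy ∧ dz: 3*y + 2*z
Step 2: Apply d again to each 2-form coefficient. The only possible 3-form in R^3 is dx ∧ dy ∧ dz, with coefficient
  ∂(coeff of dy∧dz)/∂x - ∂(coeff of dx∧dz)/∂y + ∂(coeff of dx∧dy)/∂z
  = ∂/∂x (3*y + 2*z) - ∂/∂y (-6*x - 3*y) + ∂/∂z (-4*y - 3*z).
Each of these terms simplifies to sums of mixed partials that cancel in pairs. The result is 0 (by equality of mixed partials for smooth functions — Schwarz / Clairaut).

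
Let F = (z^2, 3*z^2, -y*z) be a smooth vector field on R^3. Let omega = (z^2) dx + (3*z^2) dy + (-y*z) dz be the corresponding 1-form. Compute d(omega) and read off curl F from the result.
d(omega) = (-7*z) dy ∧ dz + (2*z) dz ∧ dx + (0) dx ∧ dy; curl F = (-7*z, 2*z, 0)

d omega = sum_{i<j} (∂f_j/∂x_i - ∂f_i/∂x_j) dx_i ∧ dx_j. Under the identification (dy ∧ dz, dz ∧ dx, dx ∧ dy) ↔ (e_x, e_y, e_z), the coefficients are exactly the components of curl F. Compute:
  ∂R/∂y - ∂Q/∂z = (-z) - (6*z) = -7*z
  ∂P/∂z - ∂R/∂x = (2*z) - (0) = 2*z
  ∂Q/∂x - ∂P/∂y = (0) - (0) = 0.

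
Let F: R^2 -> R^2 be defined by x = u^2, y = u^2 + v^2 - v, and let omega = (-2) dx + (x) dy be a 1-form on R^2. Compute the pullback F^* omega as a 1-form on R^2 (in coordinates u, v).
F^* omega = (2*u*(u^2 - 2)) du + (u^2*(2*v - 1)) dv

Using F^*(f dg) = (f ∘ F) d(g ∘ F), substitute each coordinate x_i by F_i(u, v) in f_i, and replace dx_i by d F_i = (∂F_i/∂u) du + (∂F_i/∂v) dv.
  For the x component: f_1(F) = -2; d F_1 = (2*u) du + (0) dv
  For the y component: f_2(F) = u^2; d F_2 = (2*u) du + (2*v - 1) dv
Combining and collecting du, dv coefficients:
  coeff of du: 2*u*(u^2 - 2)
  coeff of dv: u^2*(2*v - 1)
F^* omega = (2*u*(u^2 - 2)) du + (u^2*(2*v - 1)) dv.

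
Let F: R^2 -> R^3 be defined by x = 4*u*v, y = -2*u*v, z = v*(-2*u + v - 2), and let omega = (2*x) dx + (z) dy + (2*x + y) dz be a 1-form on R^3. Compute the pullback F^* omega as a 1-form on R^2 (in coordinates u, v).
F^* omega = (2*v^2*(12*u - v + 2)) du + (2*u*v*(12*u + 5*v - 4)) dv

Using F^*(f dg) = (f ∘ F) d(g ∘ F), substitute each coordinate x_i by F_i(u, v) in f_i, and replace dx_i by d F_i = (∂F_i/∂u) du + (∂F_i/∂v) dv.
  For the x component: f_1(F) = 8*u*v; d F_1 = (4*v) du + (4*u) dv
  For the y component: f_2(F) = v*(-2*u + v - 2); d F_2 = (-2*v) du + (-2*u) dv
  For the z component: f_3(F) = 6*u*v; d F_3 = (-2*v) du + (-2*u + 2*v - 2) dv
Combining and collecting du, dv coefficients:
  coeff of du: 2*v^2*(12*u - v + 2)
  coeff of dv: 2*u*v*(12*u + 5*v - 4)
F^* omega = (2*v^2*(12*u - v + 2)) du + (2*u*v*(12*u + 5*v - 4)) dv.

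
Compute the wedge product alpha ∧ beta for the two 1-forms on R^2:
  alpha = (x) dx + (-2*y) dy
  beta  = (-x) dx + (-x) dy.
alpha ∧ beta = (-x*(x + 2*y)) dx ∧ dy

Distribute the wedge, using dx_i ∧ dx_j = -dx_j ∧ dx_i and dx_i ∧ dx_i = 0. For each pair (i, j) with i < j, the coefficient of dx_i ∧ dx_j in alpha ∧ beta is (alpha_i * beta_j - alpha_j * beta_i). Collecting: alpha ∧ beta = (-x*(x + 2*y)) dx ∧ dy.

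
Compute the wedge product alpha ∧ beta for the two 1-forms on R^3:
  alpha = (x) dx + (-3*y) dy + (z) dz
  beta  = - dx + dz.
alpha ∧ beta = (x + z) dx ∧ dz + (-3*y) dx ∧ dy + (-3*y) dy ∧ dz

Distribute the wedge, using dx_i ∧ dx_j = -dx_j ∧ dx_i and dx_i ∧ dx_i = 0. For each pair (i, j) with i < j, the coefficient of dx_i ∧ dx_j in alpha ∧ beta is (alpha_i * beta_j - alpha_j * beta_i). Collecting: alpha ∧ beta = (x + z) dx ∧ dz + (-3*y) dx ∧ dy + (-3*y) dy ∧ dz.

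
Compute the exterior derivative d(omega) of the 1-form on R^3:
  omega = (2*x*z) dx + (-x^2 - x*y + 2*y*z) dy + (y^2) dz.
d(omega) = (-2*x - y) dx ∧ dy + (-2*x) dx ∧ dz

For a 1-form omega = sum_i f_i dx_i, the exterior derivative is
  d(omega) = sum_{i < j} (∂f_j/∂x_i - ∂f_i/∂x_j) dx_i ∧ dx_j.
  coefficient of dx ∧ dy: ∂f_2/∂x - ∂f_1/∂y = ∂(-x^2 - x*y + 2*y*z)/∂x - ∂(2*x*z)/∂y = -2*x - y
  coefficient of dx ∧ dz: ∂f_3/∂x - ∂f_1/∂z = ∂(y^2)/∂x - ∂(2*x*z)/∂z = -2*x
Assembling: d(omega) = (-2*x - y) dx ∧ dy + (-2*x) dx ∧ dz.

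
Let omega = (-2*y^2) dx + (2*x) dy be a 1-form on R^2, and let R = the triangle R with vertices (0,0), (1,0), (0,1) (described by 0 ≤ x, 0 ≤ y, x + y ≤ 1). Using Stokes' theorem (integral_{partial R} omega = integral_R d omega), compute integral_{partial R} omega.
integral_(partial R) omega = 5/3

Stokes: integral_partial_R omega = integral_R d omega with d omega = (∂Q/∂x - ∂P/∂y) dx ∧ dy.
  ∂Q/∂x = 2
  ∂P/∂y = -4*y
  integrand = ∂Q/∂x - ∂P/∂y = 4*y + 2.
Integrating over R: integral_0^1 integral_0^{1-x} (4*y + 2) dy dx = 5/3.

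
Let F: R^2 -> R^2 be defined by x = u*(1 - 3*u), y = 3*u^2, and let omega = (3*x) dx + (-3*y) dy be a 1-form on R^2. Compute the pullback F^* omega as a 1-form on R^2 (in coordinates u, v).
F^* omega = (3*u*(1 - 9*u)) du

Using F^*(f dg) = (f ∘ F) d(g ∘ F), substitute each coordinate x_i by F_i(u, v) in f_i, and replace dx_i by d F_i = (∂F_i/∂u) du + (∂F_i/∂v) dv.
  For the x component: f_1(F) = 3*u*(1 - 3*u); d F_1 = (1 - 6*u) du + (0) dv
  For the y component: f_2(F) = -9*u^2; d F_2 = (6*u) du + (0) dv
Combining and collecting du, dv coefficients:
  coeff of du: 3*u*(1 - 9*u)
  coeff of dv: 0
F^* omega = (3*u*(1 - 9*u)) du.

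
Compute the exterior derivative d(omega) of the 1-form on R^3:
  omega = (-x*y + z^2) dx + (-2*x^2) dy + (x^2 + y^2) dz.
d(omega) = (-3*x) dx ∧ dy + (2*x - 2*z) dx ∧ dz + (2*y) dy ∧ dz

For a 1-form omega = sum_i f_i dx_i, the exterior derivative is
  d(omega) = sum_{i < j} (∂f_j/∂x_i - ∂f_i/∂x_j) dx_i ∧ dx_j.
  coefficient of dx ∧ dy: ∂f_2/∂x - ∂f_1/∂y = ∂(-2*x^2)/∂x - ∂(-x*y + z^2)/∂y = -3*x
  coefficient of dx ∧ dz: ∂f_3/∂x - ∂f_1/∂z = ∂(x^2 + y^2)/∂x - ∂(-x*y + z^2)/∂z = 2*x - 2*z
  coefficient of dy ∧ dz: ∂f_3/∂y - ∂f_2/∂z = ∂(x^2 + y^2)/∂y - ∂(-2*x^2)/∂z = 2*y
Assembling: d(omega) = (-3*x) dx ∧ dy + (2*x - 2*z) dx ∧ dz + (2*y) dy ∧ dz.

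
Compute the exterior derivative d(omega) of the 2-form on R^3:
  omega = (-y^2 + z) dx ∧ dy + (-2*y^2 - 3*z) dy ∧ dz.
d(omega) = (1) dx ∧ dy ∧ dz

For a 2-form omega = sum_{i<j} g_{ij} dx_i ∧ dx_j, the exterior derivative is
  d(omega) = sum_{i<j} d(g_{ij}) ∧ dx_i ∧ dx_j = sum_{i<j, k} (∂g_{ij}/∂x_k) dx_k ∧ dx_i ∧ dx_j.
Expand each term, using dx_k ∧ dx_i ∧ dx_j = sgn(permutation) dx_{(a)} ∧ dx_{(b)} ∧ dx_{(c)} with (a < b < c) sorted:
  d(-y^2 + z) includes (∂/∂z)(-y^2 + z) dz = (1) dz, which multiplied by dx ∧ dy gives (1) dx ∧ dy ∧ dz
Collecting like 3-forms: d(omega) = (1) dx ∧ dy ∧ dz.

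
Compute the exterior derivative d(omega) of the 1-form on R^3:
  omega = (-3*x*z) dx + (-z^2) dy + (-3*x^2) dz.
d(omega) = (-3*x) dx ∧ dz + (2*z) dy ∧ dz

For a 1-form omega = sum_i f_i dx_i, the exterior derivative is
  d(omega) = sum_{i < j} (∂f_j/∂x_i - ∂f_i/∂x_j) dx_i ∧ dx_j.
  coefficient of dx ∧ dz: ∂f_3/∂x - ∂f_1/∂z = ∂(-3*x^2)/∂x - ∂(-3*x*z)/∂z = -3*x
  coefficient of dy ∧ dz: ∂f_3/∂y - ∂f_2/∂z = ∂(-3*x^2)/∂y - ∂(-z^2)/∂z = 2*z
Assembling: d(omega) = (-3*x) dx ∧ dz + (2*z) dy ∧ dz.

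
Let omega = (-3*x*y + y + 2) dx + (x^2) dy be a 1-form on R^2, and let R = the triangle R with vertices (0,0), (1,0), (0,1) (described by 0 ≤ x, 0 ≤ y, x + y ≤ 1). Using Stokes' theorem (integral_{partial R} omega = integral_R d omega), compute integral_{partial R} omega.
integral_(partial R) omega = 1/3

Stokes: integral_partial_R omega = integral_R d omega with d omega = (∂Q/∂x - ∂P/∂y) dx ∧ dy.
  ∂Q/∂x = 2*x
  ∂P/∂y = 1 - 3*x
  integrand = ∂Q/∂x - ∂P/∂y = 5*x - 1.
Integrating over R: integral_0^1 integral_0^{1-x} (5*x - 1) dy dx = 1/3.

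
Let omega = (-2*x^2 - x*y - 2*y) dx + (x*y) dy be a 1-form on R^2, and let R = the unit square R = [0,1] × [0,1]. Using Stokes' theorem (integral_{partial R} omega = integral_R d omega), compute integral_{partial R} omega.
integral_(partial R) omega = 3

Stokes: integral_partial_R omega = integral_R d omega with d omega = (∂Q/∂x - ∂P/∂y) dx ∧ dy.
  ∂Q/∂x = y
  ∂P/∂y = -x - 2
  integrand = ∂Q/∂x - ∂P/∂y = x + y + 2.
Integrating over R: integral_0^1 integral_0^1 (x + y + 2) dx dy = 3.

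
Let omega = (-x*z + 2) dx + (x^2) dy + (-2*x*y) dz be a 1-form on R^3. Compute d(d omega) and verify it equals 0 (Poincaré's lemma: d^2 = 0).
d(d omega) = 0

Step 1: d omega = sum_{i<j} (∂f_j/∂x_i - ∂f_i/∂x_j) dx_i ∧ dx_j:
  coeff of dx ∧ dy: 2*x
  coeff of dx ∧ dz: x - 2*y
  coeff of dy ∧ dz: -2*x
Step 2: Apply d again to each 2-form coefficient. The only possible 3-form in R^3 is dx ∧ dy ∧ dz, with coefficient
  ∂(coeff of dy∧dz)/∂x - ∂(coeff of dx∧dz)/∂y + ∂(coeff of dx∧dy)/∂z
  = ∂/∂x (-2*x) - ∂/∂y (x - 2*y) + ∂/∂z (2*x).
Each of these terms simplifies to sums of mixed partials that cancel in pairs. The result is 0 (by equality of mixed partials for smooth functions — Schwarz / Clairaut).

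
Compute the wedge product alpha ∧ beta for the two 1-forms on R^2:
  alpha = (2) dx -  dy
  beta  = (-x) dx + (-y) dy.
alpha ∧ beta = (-x - 2*y) dx ∧ dy

Distribute the wedge, using dx_i ∧ dx_j = -dx_j ∧ dx_i and dx_i ∧ dx_i = 0. For each pair (i, j) with i < j, the coefficient of dx_i ∧ dx_j in alpha ∧ beta is (alpha_i * beta_j - alpha_j * beta_i). Collecting: alpha ∧ beta = (-x - 2*y) dx ∧ dy.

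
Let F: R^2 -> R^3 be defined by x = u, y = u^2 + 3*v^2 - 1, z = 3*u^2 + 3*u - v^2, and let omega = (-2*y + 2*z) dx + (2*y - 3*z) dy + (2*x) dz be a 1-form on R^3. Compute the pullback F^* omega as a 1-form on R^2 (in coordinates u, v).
F^* omega = (-14*u^3 - 2*u^2 + 18*u*v^2 + 8*u - 8*v^2 + 2) du + (2*v*(-21*u^2 - 29*u + 27*v^2 - 6)) dv

Using F^*(f dg) = (f ∘ F) d(g ∘ F), substitute each coordinate x_i by F_i(u, v) in f_i, and replace dx_i by d F_i = (∂F_i/∂u) du + (∂F_i/∂v) dv.
  For the x component: f_1(F) = 4*u^2 + 6*u - 8*v^2 + 2; d F_1 = (1) du + (0) dv
  For the y component: f_2(F) = -7*u^2 - 9*u + 9*v^2 - 2; d F_2 = (2*u) du + (6*v) dv
  For the z component: f_3(F) = 2*u; d F_3 = (6*u + 3) du + (-2*v) dv
Combining and collecting du, dv coefficients:
  coeff of du: -14*u^3 - 2*u^2 + 18*u*v^2 + 8*u - 8*v^2 + 2
  coeff of dv: 2*v*(-21*u^2 - 29*u + 27*v^2 - 6)
F^* omega = (-14*u^3 - 2*u^2 + 18*u*v^2 + 8*u - 8*v^2 + 2) du + (2*v*(-21*u^2 - 29*u + 27*v^2 - 6)) dv.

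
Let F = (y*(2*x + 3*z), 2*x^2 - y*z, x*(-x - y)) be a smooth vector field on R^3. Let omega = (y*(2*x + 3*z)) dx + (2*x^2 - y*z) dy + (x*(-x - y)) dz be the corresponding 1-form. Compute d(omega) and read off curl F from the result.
d(omega) = (-x + y) dy ∧ dz + (2*x + 4*y) dz ∧ dx + (2*x - 3*z) dx ∧ dy; curl F = (-x + y, 2*x + 4*y, 2*x - 3*z)

d omega = sum_{i<j} (∂f_j/∂x_i - ∂f_i/∂x_j) dx_i ∧ dx_j. Under the identification (dy ∧ dz, dz ∧ dx, dx ∧ dy) ↔ (e_x, e_y, e_z), the coefficients are exactly the components of curl F. Compute:
  ∂R/∂y - ∂Q/∂z = (-x) - (-y) = -x + y
  ∂P/∂z - ∂R/∂x = (3*y) - (-2*x - y) = 2*x + 4*y
  ∂Q/∂x - ∂P/∂y = (4*x) - (2*x + 3*z) = 2*x - 3*z.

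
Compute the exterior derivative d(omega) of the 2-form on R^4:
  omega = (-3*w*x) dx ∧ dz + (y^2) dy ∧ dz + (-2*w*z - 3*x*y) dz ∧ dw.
d(omega) = (-3*x - 3*y) dx ∧ dz ∧ dw + (-3*x) dy ∧ dz ∧ dw

For a 2-form omega = sum_{i<j} g_{ij} dx_i ∧ dx_j, the exterior derivative is
  d(omega) = sum_{i<j} d(g_{ij}) ∧ dx_i ∧ dx_j = sum_{i<j, k} (∂g_{ij}/∂x_k) dx_k ∧ dx_i ∧ dx_j.
Expand each term, using dx_k ∧ dx_i ∧ dx_j = sgn(permutation) dx_{(a)} ∧ dx_{(b)} ∧ dx_{(c)} with (a < b < c) sorted:
  d(-3*w*x) includes (∂/∂w)(-3*w*x) dw = (-3*x) dw, which multiplied by dx ∧ dz gives (-3*x) dx ∧ dz ∧ dw
  d(-2*w*z - 3*x*y) includes (∂/∂x)(-2*w*z - 3*x*y) dx = (-3*y) dx, which multiplied by dz ∧ dw gives (-3*y) dx ∧ dz ∧ dw
  d(-2*w*z - 3*x*y) includes (∂/∂y)(-2*w*z - 3*x*y) dy = (-3*x) dy, which multiplied by dz ∧ dw gives (-3*x) dy ∧ dz ∧ dw
Collecting like 3-forms: d(omega) = (-3*x - 3*y) dx ∧ dz ∧ dw + (-3*x) dy ∧ dz ∧ dw.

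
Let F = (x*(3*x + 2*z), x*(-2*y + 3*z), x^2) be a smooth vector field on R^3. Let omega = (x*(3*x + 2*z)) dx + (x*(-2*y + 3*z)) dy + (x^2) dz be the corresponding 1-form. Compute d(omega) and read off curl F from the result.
d(omega) = (-3*x) dy ∧ dz + (0) dz ∧ dx + (-2*y + 3*z) dx ∧ dy; curl F = (-3*x, 0, -2*y + 3*z)

d omega = sum_{i<j} (∂f_j/∂x_i - ∂f_i/∂x_j) dx_i ∧ dx_j. Under the identification (dy ∧ dz, dz ∧ dx, dx ∧ dy) ↔ (e_x, e_y, e_z), the coefficients are exactly the components of curl F. Compute:
  ∂R/∂y - ∂Q/∂z = (0) - (3*x) = -3*x
  ∂P/∂z - ∂R/∂x = (2*x) - (2*x) = 0
  ∂Q/∂x - ∂P/∂y = (-2*y + 3*z) - (0) = -2*y + 3*z.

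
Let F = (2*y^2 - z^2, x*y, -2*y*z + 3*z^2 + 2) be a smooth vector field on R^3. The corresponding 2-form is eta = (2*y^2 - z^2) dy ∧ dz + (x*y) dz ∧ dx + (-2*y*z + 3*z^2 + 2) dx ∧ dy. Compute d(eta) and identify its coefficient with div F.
d(eta) = (x - 2*y + 6*z) dx ∧ dy ∧ dz; div F = x - 2*y + 6*z

For a 2-form in R^3 of the form above, applying d gives a 3-form with coefficient ∂P/∂x + ∂Q/∂y + ∂R/∂z:
  ∂P/∂x = 0
  ∂Q/∂y = x
  ∂R/∂z = -2*y + 6*z
Sum = x - 2*y + 6*z, which is exactly div F.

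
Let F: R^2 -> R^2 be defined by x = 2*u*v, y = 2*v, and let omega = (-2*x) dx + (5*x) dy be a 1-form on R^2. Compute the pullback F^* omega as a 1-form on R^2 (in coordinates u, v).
F^* omega = (-8*u*v^2) du + (4*u*v*(5 - 2*u)) dv

Using F^*(f dg) = (f ∘ F) d(g ∘ F), substitute each coordinate x_i by F_i(u, v) in f_i, and replace dx_i by d F_i = (∂F_i/∂u) du + (∂F_i/∂v) dv.
  For the x component: f_1(F) = -4*u*v; d F_1 = (2*v) du + (2*u) dv
  For the y component: f_2(F) = 10*u*v; d F_2 = (0) du + (2) dv
Combining and collecting du, dv coefficients:
  coeff of du: -8*u*v^2
  coeff of dv: 4*u*v*(5 - 2*u)
F^* omega = (-8*u*v^2) du + (4*u*v*(5 - 2*u)) dv.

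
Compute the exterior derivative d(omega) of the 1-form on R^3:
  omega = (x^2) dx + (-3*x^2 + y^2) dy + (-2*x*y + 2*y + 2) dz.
d(omega) = (-6*x) dx ∧ dy + (-2*y) dx ∧ dz + (2 - 2*x) dy ∧ dz

For a 1-form omega = sum_i f_i dx_i, the exterior derivative is
  d(omega) = sum_{i < j} (∂f_j/∂x_i - ∂f_i/∂x_j) dx_i ∧ dx_j.
  coefficient of dx ∧ dy: ∂f_2/∂x - ∂f_1/∂y = ∂(-3*x^2 + y^2)/∂x - ∂(x^2)/∂y = -6*x
  coefficient of dx ∧ dz: ∂f_3/∂x - ∂f_1/∂z = ∂(-2*x*y + 2*y + 2)/∂x - ∂(x^2)/∂z = -2*y
  coefficient of dy ∧ dz: ∂f_3/∂y - ∂f_2/∂z = ∂(-2*x*y + 2*y + 2)/∂y - ∂(-3*x^2 + y^2)/∂z = 2 - 2*x
Assembling: d(omega) = (-6*x) dx ∧ dy + (-2*y) dx ∧ dz + (2 - 2*x) dy ∧ dz.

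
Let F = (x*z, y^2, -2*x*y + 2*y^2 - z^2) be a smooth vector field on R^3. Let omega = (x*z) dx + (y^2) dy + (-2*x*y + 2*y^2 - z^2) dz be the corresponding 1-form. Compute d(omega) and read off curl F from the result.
d(omega) = (-2*x + 4*y) dy ∧ dz + (x + 2*y) dz ∧ dx + (0) dx ∧ dy; curl F = (-2*x + 4*y, x + 2*y, 0)

d omega = sum_{i<j} (∂f_j/∂x_i - ∂f_i/∂x_j) dx_i ∧ dx_j. Under the identification (dy ∧ dz, dz ∧ dx, dx ∧ dy) ↔ (e_x, e_y, e_z), the coefficients are exactly the components of curl F. Compute:
  ∂R/∂y - ∂Q/∂z = (-2*x + 4*y) - (0) = -2*x + 4*y
  ∂P/∂z - ∂R/∂x = (x) - (-2*y) = x + 2*y
  ∂Q/∂x - ∂P/∂y = (0) - (0) = 0.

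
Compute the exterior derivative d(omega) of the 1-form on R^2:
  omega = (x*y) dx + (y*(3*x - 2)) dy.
d(omega) = (-x + 3*y) dx ∧ dy

For a 1-form omega = sum_i f_i dx_i, the exterior derivative is
  d(omega) = sum_{i < j} (∂f_j/∂x_i - ∂f_i/∂x_j) dx_i ∧ dx_j.
  coefficient of dx ∧ dy: ∂f_2/∂x - ∂f_1/∂y = ∂(y*(3*x - 2))/∂x - ∂(x*y)/∂y = -x + 3*y
Assembling: d(omega) = (-x + 3*y) dx ∧ dy.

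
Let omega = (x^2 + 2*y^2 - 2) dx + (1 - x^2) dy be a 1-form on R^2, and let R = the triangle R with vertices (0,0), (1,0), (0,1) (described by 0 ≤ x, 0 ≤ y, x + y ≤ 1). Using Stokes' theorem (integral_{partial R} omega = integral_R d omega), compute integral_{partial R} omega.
integral_(partial R) omega = -1

Stokes: integral_partial_R omega = integral_R d omega with d omega = (∂Q/∂x - ∂P/∂y) dx ∧ dy.
  ∂Q/∂x = -2*x
  ∂P/∂y = 4*y
  integrand = ∂Q/∂x - ∂P/∂y = -2*x - 4*y.
Integrating over R: integral_0^1 integral_0^{1-x} (-2*x - 4*y) dy dx = -1.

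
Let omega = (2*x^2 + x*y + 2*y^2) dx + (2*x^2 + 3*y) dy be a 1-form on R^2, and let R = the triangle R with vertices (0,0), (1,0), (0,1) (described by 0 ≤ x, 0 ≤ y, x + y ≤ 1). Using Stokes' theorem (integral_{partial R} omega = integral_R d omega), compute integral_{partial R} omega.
integral_(partial R) omega = -1/6

Stokes: integral_partial_R omega = integral_R d omega with d omega = (∂Q/∂x - ∂P/∂y) dx ∧ dy.
  ∂Q/∂x = 4*x
  ∂P/∂y = x + 4*y
  integrand = ∂Q/∂x - ∂P/∂y = 3*x - 4*y.
Integrating over R: integral_0^1 integral_0^{1-x} (3*x - 4*y) dy dx = -1/6.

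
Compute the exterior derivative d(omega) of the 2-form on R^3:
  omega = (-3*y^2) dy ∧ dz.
d(omega) = 0

For a 2-form omega = sum_{i<j} g_{ij} dx_i ∧ dx_j, the exterior derivative is
  d(omega) = sum_{i<j} d(g_{ij}) ∧ dx_i ∧ dx_j = sum_{i<j, k} (∂g_{ij}/∂x_k) dx_k ∧ dx_i ∧ dx_j.
Expand each term, using dx_k ∧ dx_i ∧ dx_j = sgn(permutation) dx_{(a)} ∧ dx_{(b)} ∧ dx_{(c)} with (a < b < c) sorted:

Collecting like 3-forms: d(omega) = 0.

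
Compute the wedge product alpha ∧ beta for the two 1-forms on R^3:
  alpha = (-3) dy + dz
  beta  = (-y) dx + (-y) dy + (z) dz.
alpha ∧ beta = (-3*y) dx ∧ dy + (y - 3*z) dy ∧ dz + (y) dx ∧ dz

Distribute the wedge, using dx_i ∧ dx_j = -dx_j ∧ dx_i and dx_i ∧ dx_i = 0. For each pair (i, j) with i < j, the coefficient of dx_i ∧ dx_j in alpha ∧ beta is (alpha_i * beta_j - alpha_j * beta_i). Collecting: alpha ∧ beta = (-3*y) dx ∧ dy + (y - 3*z) dy ∧ dz + (y) dx ∧ dz.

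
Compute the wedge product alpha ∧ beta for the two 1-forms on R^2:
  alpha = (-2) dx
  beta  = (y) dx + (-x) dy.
alpha ∧ beta = (2*x) dx ∧ dy

Distribute the wedge, using dx_i ∧ dx_j = -dx_j ∧ dx_i and dx_i ∧ dx_i = 0. For each pair (i, j) with i < j, the coefficient of dx_i ∧ dx_j in alpha ∧ beta is (alpha_i * beta_j - alpha_j * beta_i). Collecting: alpha ∧ beta = (2*x) dx ∧ dy.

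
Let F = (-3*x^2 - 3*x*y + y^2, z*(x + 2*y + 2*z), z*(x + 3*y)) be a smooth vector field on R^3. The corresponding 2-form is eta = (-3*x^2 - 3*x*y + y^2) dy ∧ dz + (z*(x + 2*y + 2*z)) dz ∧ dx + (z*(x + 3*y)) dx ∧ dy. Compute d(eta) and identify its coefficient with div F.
d(eta) = (-5*x + 2*z) dx ∧ dy ∧ dz; div F = -5*x + 2*z

For a 2-form in R^3 of the form above, applying d gives a 3-form with coefficient ∂P/∂x + ∂Q/∂y + ∂R/∂z:
  ∂P/∂x = -6*x - 3*y
  ∂Q/∂y = 2*z
  ∂R/∂z = x + 3*y
Sum = -5*x + 2*z, which is exactly div F.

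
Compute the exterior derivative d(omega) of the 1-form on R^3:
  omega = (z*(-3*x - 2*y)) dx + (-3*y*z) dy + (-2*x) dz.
d(omega) = (2*z) dx ∧ dy + (3*x + 2*y - 2) dx ∧ dz + (3*y) dy ∧ dz

For a 1-form omega = sum_i f_i dx_i, the exterior derivative is
  d(omega) = sum_{i < j} (∂f_j/∂x_i - ∂f_i/∂x_j) dx_i ∧ dx_j.
  coefficient of dx ∧ dy: ∂f_2/∂x - ∂f_1/∂y = ∂(-3*y*z)/∂x - ∂(z*(-3*x - 2*y))/∂y = 2*z
  coefficient of dx ∧ dz: ∂f_3/∂x - ∂f_1/∂z = ∂(-2*x)/∂x - ∂(z*(-3*x - 2*y))/∂z = 3*x + 2*y - 2
  coefficient of dy ∧ dz: ∂f_3/∂y - ∂f_2/∂z = ∂(-2*x)/∂y - ∂(-3*y*z)/∂z = 3*y
Assembling: d(omega) = (2*z) dx ∧ dy + (3*x + 2*y - 2) dx ∧ dz + (3*y) dy ∧ dz.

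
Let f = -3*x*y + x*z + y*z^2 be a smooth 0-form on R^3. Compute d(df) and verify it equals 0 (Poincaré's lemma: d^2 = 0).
d(df) = 0

Step 1: df = sum_i (∂f/∂x_i) dx_i = (-3*y + z) dx + (-3*x + z^2) dy + (x + 2*y*z) dz.
Step 2: Apply d again. Using the 1-form formula, the coefficient of dx ∧ dy in d(df) is ∂^2 f/∂x ∂y - ∂^2 f/∂y ∂x = (-3) - (-3) = 0 (equality of mixed partials for smooth f).
Similarly for dx ∧ dz and dy ∧ dz — all coefficients vanish. So d(df) = 0.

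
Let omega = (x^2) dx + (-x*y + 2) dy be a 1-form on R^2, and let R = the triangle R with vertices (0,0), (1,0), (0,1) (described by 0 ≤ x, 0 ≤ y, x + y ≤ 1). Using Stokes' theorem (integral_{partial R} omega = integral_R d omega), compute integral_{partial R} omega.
integral_(partial R) omega = -1/6

Stokes: integral_partial_R omega = integral_R d omega with d omega = (∂Q/∂x - ∂P/∂y) dx ∧ dy.
  ∂Q/∂x = -y
  ∂P/∂y = 0
  integrand = ∂Q/∂x - ∂P/∂y = -y.
Integrating over R: integral_0^1 integral_0^{1-x} (-y) dy dx = -1/6.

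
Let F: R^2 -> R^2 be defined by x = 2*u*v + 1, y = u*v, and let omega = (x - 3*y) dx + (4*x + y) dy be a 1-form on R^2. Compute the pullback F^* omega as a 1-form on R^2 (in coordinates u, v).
F^* omega = (v*(7*u*v + 6)) du + (u*(7*u*v + 6)) dv

Using F^*(f dg) = (f ∘ F) d(g ∘ F), substitute each coordinate x_i by F_i(u, v) in f_i, and replace dx_i by d F_i = (∂F_i/∂u) du + (∂F_i/∂v) dv.
  For the x component: f_1(F) = -u*v + 1; d F_1 = (2*v) du + (2*u) dv
  For the y component: f_2(F) = 9*u*v + 4; d F_2 = (v) du + (u) dv
Combining and collecting du, dv coefficients:
  coeff of du: v*(7*u*v + 6)
  coeff of dv: u*(7*u*v + 6)
F^* omega = (v*(7*u*v + 6)) du + (u*(7*u*v + 6)) dv.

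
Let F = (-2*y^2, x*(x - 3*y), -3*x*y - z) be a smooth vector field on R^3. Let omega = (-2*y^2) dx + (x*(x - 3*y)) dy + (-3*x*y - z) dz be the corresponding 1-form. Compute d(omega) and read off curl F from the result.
d(omega) = (-3*x) dy ∧ dz + (3*y) dz ∧ dx + (2*x + y) dx ∧ dy; curl F = (-3*x, 3*y, 2*x + y)

d omega = sum_{i<j} (∂f_j/∂x_i - ∂f_i/∂x_j) dx_i ∧ dx_j. Under the identification (dy ∧ dz, dz ∧ dx, dx ∧ dy) ↔ (e_x, e_y, e_z), the coefficients are exactly the components of curl F. Compute:
  ∂R/∂y - ∂Q/∂z = (-3*x) - (0) = -3*x
  ∂P/∂z - ∂R/∂x = (0) - (-3*y) = 3*y
  ∂Q/∂x - ∂P/∂y = (2*x - 3*y) - (-4*y) = 2*x + y.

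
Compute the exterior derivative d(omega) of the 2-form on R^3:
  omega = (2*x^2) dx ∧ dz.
d(omega) = 0

For a 2-form omega = sum_{i<j} g_{ij} dx_i ∧ dx_j, the exterior derivative is
  d(omega) = sum_{i<j} d(g_{ij}) ∧ dx_i ∧ dx_j = sum_{i<j, k} (∂g_{ij}/∂x_k) dx_k ∧ dx_i ∧ dx_j.
Expand each term, using dx_k ∧ dx_i ∧ dx_j = sgn(permutation) dx_{(a)} ∧ dx_{(b)} ∧ dx_{(c)} with (a < b < c) sorted:

Collecting like 3-forms: d(omega) = 0.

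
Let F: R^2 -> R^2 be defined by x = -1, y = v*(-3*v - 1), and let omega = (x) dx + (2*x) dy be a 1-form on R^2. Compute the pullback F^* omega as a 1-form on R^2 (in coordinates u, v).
F^* omega = (12*v + 2) dv

Using F^*(f dg) = (f ∘ F) d(g ∘ F), substitute each coordinate x_i by F_i(u, v) in f_i, and replace dx_i by d F_i = (∂F_i/∂u) du + (∂F_i/∂v) dv.
  For the x component: f_1(F) = -1; d F_1 = (0) du + (0) dv
  For the y component: f_2(F) = -2; d F_2 = (0) du + (-6*v - 1) dv
Combining and collecting du, dv coefficients:
  coeff of du: 0
  coeff of dv: 12*v + 2
F^* omega = (12*v + 2) dv.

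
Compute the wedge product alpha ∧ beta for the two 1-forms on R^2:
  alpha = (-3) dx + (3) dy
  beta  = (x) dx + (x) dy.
alpha ∧ beta = (-6*x) dx ∧ dy

Distribute the wedge, using dx_i ∧ dx_j = -dx_j ∧ dx_i and dx_i ∧ dx_i = 0. For each pair (i, j) with i < j, the coefficient of dx_i ∧ dx_j in alpha ∧ beta is (alpha_i * beta_j - alpha_j * beta_i). Collecting: alpha ∧ beta = (-6*x) dx ∧ dy.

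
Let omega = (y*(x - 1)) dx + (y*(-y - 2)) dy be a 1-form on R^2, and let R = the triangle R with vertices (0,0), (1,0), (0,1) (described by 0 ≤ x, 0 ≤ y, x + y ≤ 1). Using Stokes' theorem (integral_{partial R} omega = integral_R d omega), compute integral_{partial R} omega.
integral_(partial R) omega = 1/3

Stokes: integral_partial_R omega = integral_R d omega with d omega = (∂Q/∂x - ∂P/∂y) dx ∧ dy.
  ∂Q/∂x = 0
  ∂P/∂y = x - 1
  integrand = ∂Q/∂x - ∂P/∂y = 1 - x.
Integrating over R: integral_0^1 integral_0^{1-x} (1 - x) dy dx = 1/3.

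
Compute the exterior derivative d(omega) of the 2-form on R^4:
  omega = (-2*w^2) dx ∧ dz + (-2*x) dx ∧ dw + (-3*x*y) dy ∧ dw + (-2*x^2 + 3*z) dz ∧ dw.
d(omega) = (-4*w - 4*x) dx ∧ dz ∧ dw + (-3*y) dx ∧ dy ∧ dw

For a 2-form omega = sum_{i<j} g_{ij} dx_i ∧ dx_j, the exterior derivative is
  d(omega) = sum_{i<j} d(g_{ij}) ∧ dx_i ∧ dx_j = sum_{i<j, k} (∂g_{ij}/∂x_k) dx_k ∧ dx_i ∧ dx_j.
Expand each term, using dx_k ∧ dx_i ∧ dx_j = sgn(permutation) dx_{(a)} ∧ dx_{(b)} ∧ dx_{(c)} with (a < b < c) sorted:
  d(-2*w^2) includes (∂/∂w)(-2*w^2) dw = (-4*w) dw, which multiplied by dx ∧ dz gives (-4*w) dx ∧ dz ∧ dw
  d(-3*x*y) includes (∂/∂x)(-3*x*y) dx = (-3*y) dx, which multiplied by dy ∧ dw gives (-3*y) dx ∧ dy ∧ dw
  d(-2*x^2 + 3*z) includes (∂/∂x)(-2*x^2 + 3*z) dx = (-4*x) dx, which multiplied by dz ∧ dw gives (-4*x) dx ∧ dz ∧ dw
Collecting like 3-forms: d(omega) = (-4*w - 4*x) dx ∧ dz ∧ dw + (-3*y) dx ∧ dy ∧ dw.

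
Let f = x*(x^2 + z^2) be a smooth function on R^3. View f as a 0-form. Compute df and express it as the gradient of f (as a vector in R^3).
df = (3*x^2 + z^2) dx + (0) dy + (2*x*z) dz; grad f = (3*x^2 + z^2, 0, 2*x*z)

For a 0-form f, d f = (∂f/∂x) dx + (∂f/∂y) dy + (∂f/∂z) dz. The components of the vector representation are exactly the entries of grad f in Cartesian coordinates:
  ∂f/∂x = 3*x^2 + z^2
  ∂f/∂y = 0
  ∂f/∂z = 2*x*z.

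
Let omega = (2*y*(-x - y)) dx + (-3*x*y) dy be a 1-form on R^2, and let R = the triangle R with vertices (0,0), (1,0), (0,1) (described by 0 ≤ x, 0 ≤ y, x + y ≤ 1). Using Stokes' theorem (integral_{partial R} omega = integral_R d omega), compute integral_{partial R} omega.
integral_(partial R) omega = 1/2

Stokes: integral_partial_R omega = integral_R d omega with d omega = (∂Q/∂x - ∂P/∂y) dx ∧ dy.
  ∂Q/∂x = -3*y
  ∂P/∂y = -2*x - 4*y
  integrand = ∂Q/∂x - ∂P/∂y = 2*x + y.
Integrating over R: integral_0^1 integral_0^{1-x} (2*x + y) dy dx = 1/2.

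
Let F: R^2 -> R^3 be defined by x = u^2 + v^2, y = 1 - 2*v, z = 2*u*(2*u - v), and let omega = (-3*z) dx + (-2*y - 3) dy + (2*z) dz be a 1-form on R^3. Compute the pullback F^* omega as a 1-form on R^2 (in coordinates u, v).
F^* omega = (4*u*(10*u^2 - 9*u*v + 2*v^2)) du + (-16*u^3 - 16*u^2*v + 12*u*v^2 - 8*v + 10) dv

Using F^*(f dg) = (f ∘ F) d(g ∘ F), substitute each coordinate x_i by F_i(u, v) in f_i, and replace dx_i by d F_i = (∂F_i/∂u) du + (∂F_i/∂v) dv.
  For the x component: f_1(F) = 6*u*(-2*u + v); d F_1 = (2*u) du + (2*v) dv
  For the y component: f_2(F) = 4*v - 5; d F_2 = (0) du + (-2) dv
  For the z component: f_3(F) = 4*u*(2*u - v); d F_3 = (8*u - 2*v) du + (-2*u) dv
Combining and collecting du, dv coefficients:
  coeff of du: 4*u*(10*u^2 - 9*u*v + 2*v^2)
  coeff of dv: -16*u^3 - 16*u^2*v + 12*u*v^2 - 8*v + 10
F^* omega = (4*u*(10*u^2 - 9*u*v + 2*v^2)) du + (-16*u^3 - 16*u^2*v + 12*u*v^2 - 8*v + 10) dv.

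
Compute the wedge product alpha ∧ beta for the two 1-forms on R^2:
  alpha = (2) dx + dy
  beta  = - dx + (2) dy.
alpha ∧ beta = (5) dx ∧ dy

Distribute the wedge, using dx_i ∧ dx_j = -dx_j ∧ dx_i and dx_i ∧ dx_i = 0. For each pair (i, j) with i < j, the coefficient of dx_i ∧ dx_j in alpha ∧ beta is (alpha_i * beta_j - alpha_j * beta_i). Collecting: alpha ∧ beta = (5) dx ∧ dy.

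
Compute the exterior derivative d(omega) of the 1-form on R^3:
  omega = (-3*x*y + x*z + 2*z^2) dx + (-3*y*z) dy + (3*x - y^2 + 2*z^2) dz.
d(omega) = (3*x) dx ∧ dy + (-x - 4*z + 3) dx ∧ dz + (y) dy ∧ dz

For a 1-form omega = sum_i f_i dx_i, the exterior derivative is
  d(omega) = sum_{i < j} (∂f_j/∂x_i - ∂f_i/∂x_j) dx_i ∧ dx_j.
  coefficient of dx ∧ dy: ∂f_2/∂x - ∂f_1/∂y = ∂(-3*y*z)/∂x - ∂(-3*x*y + x*z + 2*z^2)/∂y = 3*x
  coefficient of dx ∧ dz: ∂f_3/∂x - ∂f_1/∂z = ∂(3*x - y^2 + 2*z^2)/∂x - ∂(-3*x*y + x*z + 2*z^2)/∂z = -x - 4*z + 3
  coefficient of dy ∧ dz: ∂f_3/∂y - ∂f_2/∂z = ∂(3*x - y^2 + 2*z^2)/∂y - ∂(-3*y*z)/∂z = y
Assembling: d(omega) = (3*x) dx ∧ dy + (-x - 4*z + 3) dx ∧ dz + (y) dy ∧ dz.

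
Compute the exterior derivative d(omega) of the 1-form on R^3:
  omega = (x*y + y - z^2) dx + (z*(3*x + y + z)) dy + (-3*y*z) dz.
d(omega) = (-x + 3*z - 1) dx ∧ dy + (2*z) dx ∧ dz + (-3*x - y - 5*z) dy ∧ dz

For a 1-form omega = sum_i f_i dx_i, the exterior derivative is
  d(omega) = sum_{i < j} (∂f_j/∂x_i - ∂f_i/∂x_j) dx_i ∧ dx_j.
  coefficient of dx ∧ dy: ∂f_2/∂x - ∂f_1/∂y = ∂(z*(3*x + y + z))/∂x - ∂(x*y + y - z^2)/∂y = -x + 3*z - 1
  coefficient of dx ∧ dz: ∂f_3/∂x - ∂f_1/∂z = ∂(-3*y*z)/∂x - ∂(x*y + y - z^2)/∂z = 2*z
  coefficient of dy ∧ dz: ∂f_3/∂y - ∂f_2/∂z = ∂(-3*y*z)/∂y - ∂(z*(3*x + y + z))/∂z = -3*x - y - 5*z
Assembling: d(omega) = (-x + 3*z - 1) dx ∧ dy + (2*z) dx ∧ dz + (-3*x - y - 5*z) dy ∧ dz.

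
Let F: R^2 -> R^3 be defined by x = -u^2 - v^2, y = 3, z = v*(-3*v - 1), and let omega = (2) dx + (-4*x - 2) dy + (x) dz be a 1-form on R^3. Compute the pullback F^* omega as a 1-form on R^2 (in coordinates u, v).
F^* omega = (-4*u) du + (6*u^2*v + u^2 + 6*v^3 + v^2 - 4*v) dv

Using F^*(f dg) = (f ∘ F) d(g ∘ F), substitute each coordinate x_i by F_i(u, v) in f_i, and replace dx_i by d F_i = (∂F_i/∂u) du + (∂F_i/∂v) dv.
  For the x component: f_1(F) = 2; d F_1 = (-2*u) du + (-2*v) dv
  For the y component: f_2(F) = 4*u^2 + 4*v^2 - 2; d F_2 = (0) du + (0) dv
  For the z component: f_3(F) = -u^2 - v^2; d F_3 = (0) du + (-6*v - 1) dv
Combining and collecting du, dv coefficients:
  coeff of du: -4*u
  coeff of dv: 6*u^2*v + u^2 + 6*v^3 + v^2 - 4*v
F^* omega = (-4*u) du + (6*u^2*v + u^2 + 6*v^3 + v^2 - 4*v) dv.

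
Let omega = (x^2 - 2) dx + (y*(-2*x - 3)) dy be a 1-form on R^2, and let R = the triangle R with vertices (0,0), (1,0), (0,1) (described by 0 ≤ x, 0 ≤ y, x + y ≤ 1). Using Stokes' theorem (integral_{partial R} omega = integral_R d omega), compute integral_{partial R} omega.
integral_(partial R) omega = -1/3

Stokes: integral_partial_R omega = integral_R d omega with d omega = (∂Q/∂x - ∂P/∂y) dx ∧ dy.
  ∂Q/∂x = -2*y
  ∂P/∂y = 0
  integrand = ∂Q/∂x - ∂P/∂y = -2*y.
Integrating over R: integral_0^1 integral_0^{1-x} (-2*y) dy dx = -1/3.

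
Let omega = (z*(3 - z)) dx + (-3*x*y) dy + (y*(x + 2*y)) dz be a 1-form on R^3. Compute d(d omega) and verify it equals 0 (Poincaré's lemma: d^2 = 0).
d(d omega) = 0

Step 1: d omega = sum_{i<j} (∂f_j/∂x_i - ∂f_i/∂x_j) dx_i ∧ dx_j:
  coeff of dx ∧ dy: -3*y
  coeff of dx ∧ dz: y + 2*z - 3
  coeff of dy ∧ dz: x + 4*y
Step 2: Apply d again to each 2-form coefficient. The only possible 3-form in R^3 is dx ∧ dy ∧ dz, with coefficient
  ∂(coeff of dy∧dz)/∂x - ∂(coeff of dx∧dz)/∂y + ∂(coeff of dx∧dy)/∂z
  = ∂/∂x (x + 4*y) - ∂/∂y (y + 2*z - 3) + ∂/∂z (-3*y).
Each of these terms simplifies to sums of mixed partials that cancel in pairs. The result is 0 (by equality of mixed partials for smooth functions — Schwarz / Clairaut).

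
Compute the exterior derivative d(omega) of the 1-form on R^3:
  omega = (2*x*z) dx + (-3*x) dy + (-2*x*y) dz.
d(omega) = (-3) dx ∧ dy + (-2*x - 2*y) dx ∧ dz + (-2*x) dy ∧ dz

For a 1-form omega = sum_i f_i dx_i, the exterior derivative is
  d(omega) = sum_{i < j} (∂f_j/∂x_i - ∂f_i/∂x_j) dx_i ∧ dx_j.
  coefficient of dx ∧ dy: ∂f_2/∂x - ∂f_1/∂y = ∂(-3*x)/∂x - ∂(2*x*z)/∂y = -3
  coefficient of dx ∧ dz: ∂f_3/∂x - ∂f_1/∂z = ∂(-2*x*y)/∂x - ∂(2*x*z)/∂z = -2*x - 2*y
  coefficient of dy ∧ dz: ∂f_3/∂y - ∂f_2/∂z = ∂(-2*x*y)/∂y - ∂(-3*x)/∂z = -2*x
Assembling: d(omega) = (-3) dx ∧ dy + (-2*x - 2*y) dx ∧ dz + (-2*x) dy ∧ dz.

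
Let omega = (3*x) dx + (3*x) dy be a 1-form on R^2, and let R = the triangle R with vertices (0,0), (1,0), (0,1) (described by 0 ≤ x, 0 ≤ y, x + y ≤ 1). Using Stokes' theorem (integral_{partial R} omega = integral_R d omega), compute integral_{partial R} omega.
integral_(partial R) omega = 3/2

Stokes: integral_partial_R omega = integral_R d omega with d omega = (∂Q/∂x - ∂P/∂y) dx ∧ dy.
  ∂Q/∂x = 3
  ∂P/∂y = 0
  integrand = ∂Q/∂x - ∂P/∂y = 3.
Integrating over R: integral_0^1 integral_0^{1-x} (3) dy dx = 3/2.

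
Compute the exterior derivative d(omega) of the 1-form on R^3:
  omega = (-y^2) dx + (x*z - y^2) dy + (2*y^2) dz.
d(omega) = (2*y + z) dx ∧ dy + (-x + 4*y) dy ∧ dz

For a 1-form omega = sum_i f_i dx_i, the exterior derivative is
  d(omega) = sum_{i < j} (∂f_j/∂x_i - ∂f_i/∂x_j) dx_i ∧ dx_j.
  coefficient of dx ∧ dy: ∂f_2/∂x - ∂f_1/∂y = ∂(x*z - y^2)/∂x - ∂(-y^2)/∂y = 2*y + z
  coefficient of dy ∧ dz: ∂f_3/∂y - ∂f_2/∂z = ∂(2*y^2)/∂y - ∂(x*z - y^2)/∂z = -x + 4*y
Assembling: d(omega) = (2*y + z) dx ∧ dy + (-x + 4*y) dy ∧ dz.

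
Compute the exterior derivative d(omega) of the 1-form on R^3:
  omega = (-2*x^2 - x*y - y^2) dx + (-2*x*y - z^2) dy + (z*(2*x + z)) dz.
d(omega) = (x) dx ∧ dy + (2*z) dx ∧ dz + (2*z) dy ∧ dz

For a 1-form omega = sum_i f_i dx_i, the exterior derivative is
  d(omega) = sum_{i < j} (∂f_j/∂x_i - ∂f_i/∂x_j) dx_i ∧ dx_j.
  coefficient of dx ∧ dy: ∂f_2/∂x - ∂f_1/∂y = ∂(-2*x*y - z^2)/∂x - ∂(-2*x^2 - x*y - y^2)/∂y = x
  coefficient of dx ∧ dz: ∂f_3/∂x - ∂f_1/∂z = ∂(z*(2*x + z))/∂x - ∂(-2*x^2 - x*y - y^2)/∂z = 2*z
  coefficient of dy ∧ dz: ∂f_3/∂y - ∂f_2/∂z = ∂(z*(2*x + z))/∂y - ∂(-2*x*y - z^2)/∂z = 2*z
Assembling: d(omega) = (x) dx ∧ dy + (2*z) dx ∧ dz + (2*z) dy ∧ dz.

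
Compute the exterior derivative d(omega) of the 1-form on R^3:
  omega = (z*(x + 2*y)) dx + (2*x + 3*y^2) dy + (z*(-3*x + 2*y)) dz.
d(omega) = (2 - 2*z) dx ∧ dy + (-x - 2*y - 3*z) dx ∧ dz + (2*z) dy ∧ dz

For a 1-form omega = sum_i f_i dx_i, the exterior derivative is
  d(omega) = sum_{i < j} (∂f_j/∂x_i - ∂f_i/∂x_j) dx_i ∧ dx_j.
  coefficient of dx ∧ dy: ∂f_2/∂x - ∂f_1/∂y = ∂(2*x + 3*y^2)/∂x - ∂(z*(x + 2*y))/∂y = 2 - 2*z
  coefficient of dx ∧ dz: ∂f_3/∂x - ∂f_1/∂z = ∂(z*(-3*x + 2*y))/∂x - ∂(z*(x + 2*y))/∂z = -x - 2*y - 3*z
  coefficient of dy ∧ dz: ∂f_3/∂y - ∂f_2/∂z = ∂(z*(-3*x + 2*y))/∂y - ∂(2*x + 3*y^2)/∂z = 2*z
Assembling: d(omega) = (2 - 2*z) dx ∧ dy + (-x - 2*y - 3*z) dx ∧ dz + (2*z) dy ∧ dz.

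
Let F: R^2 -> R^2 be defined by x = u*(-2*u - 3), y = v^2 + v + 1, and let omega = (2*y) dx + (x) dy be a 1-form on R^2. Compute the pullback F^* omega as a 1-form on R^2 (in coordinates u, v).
F^* omega = (-8*u*v^2 - 8*u*v - 8*u - 6*v^2 - 6*v - 6) du + (u*(-4*u*v - 2*u - 6*v - 3)) dv

Using F^*(f dg) = (f ∘ F) d(g ∘ F), substitute each coordinate x_i by F_i(u, v) in f_i, and replace dx_i by d F_i = (∂F_i/∂u) du + (∂F_i/∂v) dv.
  For the x component: f_1(F) = 2*v^2 + 2*v + 2; d F_1 = (-4*u - 3) du + (0) dv
  For the y component: f_2(F) = u*(-2*u - 3); d F_2 = (0) du + (2*v + 1) dv
Combining and collecting du, dv coefficients:
  coeff of du: -8*u*v^2 - 8*u*v - 8*u - 6*v^2 - 6*v - 6
  coeff of dv: u*(-4*u*v - 2*u - 6*v - 3)
F^* omega = (-8*u*v^2 - 8*u*v - 8*u - 6*v^2 - 6*v - 6) du + (u*(-4*u*v - 2*u - 6*v - 3)) dv.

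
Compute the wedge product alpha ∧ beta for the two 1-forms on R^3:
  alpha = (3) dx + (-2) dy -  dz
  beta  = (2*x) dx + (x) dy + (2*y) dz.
alpha ∧ beta = (7*x) dx ∧ dy + (2*x + 6*y) dx ∧ dz + (x - 4*y) dy ∧ dz

Distribute the wedge, using dx_i ∧ dx_j = -dx_j ∧ dx_i and dx_i ∧ dx_i = 0. For each pair (i, j) with i < j, the coefficient of dx_i ∧ dx_j in alpha ∧ beta is (alpha_i * beta_j - alpha_j * beta_i). Collecting: alpha ∧ beta = (7*x) dx ∧ dy + (2*x + 6*y) dx ∧ dz + (x - 4*y) dy ∧ dz.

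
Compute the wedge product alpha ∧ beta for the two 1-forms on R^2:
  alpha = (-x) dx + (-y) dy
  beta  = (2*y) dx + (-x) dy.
alpha ∧ beta = (x^2 + 2*y^2) dx ∧ dy

Distribute the wedge, using dx_i ∧ dx_j = -dx_j ∧ dx_i and dx_i ∧ dx_i = 0. For each pair (i, j) with i < j, the coefficient of dx_i ∧ dx_j in alpha ∧ beta is (alpha_i * beta_j - alpha_j * beta_i). Collecting: alpha ∧ beta = (x^2 + 2*y^2) dx ∧ dy.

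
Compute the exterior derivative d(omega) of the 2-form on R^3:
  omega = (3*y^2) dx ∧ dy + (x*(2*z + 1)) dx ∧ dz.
d(omega) = 0

For a 2-form omega = sum_{i<j} g_{ij} dx_i ∧ dx_j, the exterior derivative is
  d(omega) = sum_{i<j} d(g_{ij}) ∧ dx_i ∧ dx_j = sum_{i<j, k} (∂g_{ij}/∂x_k) dx_k ∧ dx_i ∧ dx_j.
Expand each term, using dx_k ∧ dx_i ∧ dx_j = sgn(permutation) dx_{(a)} ∧ dx_{(b)} ∧ dx_{(c)} with (a < b < c) sorted:

Collecting like 3-forms: d(omega) = 0.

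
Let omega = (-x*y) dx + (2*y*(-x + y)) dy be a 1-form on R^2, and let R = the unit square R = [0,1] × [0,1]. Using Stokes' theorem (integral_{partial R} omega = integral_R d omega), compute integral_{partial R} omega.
integral_(partial R) omega = -1/2

Stokes: integral_partial_R omega = integral_R d omega with d omega = (∂Q/∂x - ∂P/∂y) dx ∧ dy.
  ∂Q/∂x = -2*y
  ∂P/∂y = -x
  integrand = ∂Q/∂x - ∂P/∂y = x - 2*y.
Integrating over R: integral_0^1 integral_0^1 (x - 2*y) dx dy = -1/2.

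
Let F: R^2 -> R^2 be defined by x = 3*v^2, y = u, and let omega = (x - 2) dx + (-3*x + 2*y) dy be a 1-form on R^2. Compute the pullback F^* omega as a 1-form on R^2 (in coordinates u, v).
F^* omega = (2*u - 9*v^2) du + (18*v^3 - 12*v) dv

Using F^*(f dg) = (f ∘ F) d(g ∘ F), substitute each coordinate x_i by F_i(u, v) in f_i, and replace dx_i by d F_i = (∂F_i/∂u) du + (∂F_i/∂v) dv.
  For the x component: f_1(F) = 3*v^2 - 2; d F_1 = (0) du + (6*v) dv
  For the y component: f_2(F) = 2*u - 9*v^2; d F_2 = (1) du + (0) dv
Combining and collecting du, dv coefficients:
  coeff of du: 2*u - 9*v^2
  coeff of dv: 18*v^3 - 12*v
F^* omega = (2*u - 9*v^2) du + (18*v^3 - 12*v) dv.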